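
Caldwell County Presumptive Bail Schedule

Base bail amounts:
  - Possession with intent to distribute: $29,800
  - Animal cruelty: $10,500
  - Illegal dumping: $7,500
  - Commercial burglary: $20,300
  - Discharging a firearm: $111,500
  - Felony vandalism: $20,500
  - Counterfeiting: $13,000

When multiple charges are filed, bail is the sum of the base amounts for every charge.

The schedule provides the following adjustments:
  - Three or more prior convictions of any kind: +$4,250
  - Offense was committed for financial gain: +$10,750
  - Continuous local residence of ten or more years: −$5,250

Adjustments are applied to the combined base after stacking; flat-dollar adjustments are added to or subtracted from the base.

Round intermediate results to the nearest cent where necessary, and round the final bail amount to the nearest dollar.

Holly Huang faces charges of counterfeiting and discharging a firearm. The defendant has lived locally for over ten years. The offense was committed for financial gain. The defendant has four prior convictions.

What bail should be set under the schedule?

$134,250

Base amounts from the schedule: counterfeiting $13,000; discharging a firearm $111,500.
Stacking rule: sum of all bases. $13,000 + $111,500 = $124,500.
Three or more prior convictions of any kind (+$4,250 flat): $124,500 + $4,250 = $128,750.
Offense was committed for financial gain (+$10,750 flat): $128,750 + $10,750 = $139,500.
Continuous local residence of ten or more years (−$5,250 flat): $139,500 − $5,250 = $134,250.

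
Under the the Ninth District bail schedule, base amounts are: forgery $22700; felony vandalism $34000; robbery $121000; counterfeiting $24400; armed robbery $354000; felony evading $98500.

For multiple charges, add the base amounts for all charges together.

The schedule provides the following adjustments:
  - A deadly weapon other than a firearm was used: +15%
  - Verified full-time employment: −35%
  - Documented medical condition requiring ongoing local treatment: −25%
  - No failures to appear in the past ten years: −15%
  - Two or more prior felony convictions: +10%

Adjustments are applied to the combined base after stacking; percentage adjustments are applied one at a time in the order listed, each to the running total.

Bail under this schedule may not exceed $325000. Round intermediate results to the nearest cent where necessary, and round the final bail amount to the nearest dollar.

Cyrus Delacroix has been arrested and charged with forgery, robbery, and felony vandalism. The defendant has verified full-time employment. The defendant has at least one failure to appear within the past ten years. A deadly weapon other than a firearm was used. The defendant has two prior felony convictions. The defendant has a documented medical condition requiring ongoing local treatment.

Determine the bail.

$109585

Base amounts from the schedule: forgery $22700; robbery $121000; felony vandalism $34000.
Stacking rule: sum of all bases. $22700 + $121000 + $34000 = $177700.
A deadly weapon other than a firearm was used (+15%): $177700 × 1.15 = $204355.
Verified full-time employment (−35%): $204355 × 0.65 = $132830.75.
Documented medical condition requiring ongoing local treatment (−25%): $132830.75 × 0.75 = $99623.06.
Two or more prior felony convictions (+10%): $99623.06 × 1.1 = $109585.37.
$109585.37 is within the $325000 maximum.
Rounded to the nearest dollar: $109585.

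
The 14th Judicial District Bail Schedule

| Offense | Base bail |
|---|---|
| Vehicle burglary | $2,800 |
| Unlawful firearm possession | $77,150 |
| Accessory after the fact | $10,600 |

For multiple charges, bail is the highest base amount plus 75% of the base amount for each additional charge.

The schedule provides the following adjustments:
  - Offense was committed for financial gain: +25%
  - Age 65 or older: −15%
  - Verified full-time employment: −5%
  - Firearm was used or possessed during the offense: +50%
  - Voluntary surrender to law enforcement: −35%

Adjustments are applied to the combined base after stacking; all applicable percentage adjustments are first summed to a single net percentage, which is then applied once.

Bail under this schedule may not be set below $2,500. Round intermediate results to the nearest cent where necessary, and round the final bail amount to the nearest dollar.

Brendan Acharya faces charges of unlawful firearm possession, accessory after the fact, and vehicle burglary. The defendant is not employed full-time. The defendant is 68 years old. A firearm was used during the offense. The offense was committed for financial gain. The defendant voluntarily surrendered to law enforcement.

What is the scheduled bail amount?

$109,000

Base amounts from the schedule: unlawful firearm possession $77,150; accessory after the fact $10,600; vehicle burglary $2,800.
Stacking rule: highest base plus 75% of each additional charge. Highest is unlawful firearm possession at $77,150. Additional: $10,600 × 75% = $7,950; $2,800 × 75% = $2,100. Combined base = $77,150 + $10,050 = $87,200.
Net percentage adjustment: +25% −15% +50% −35% = +25%. $87,200 × 1.25 = $109,000.
$109,000 is at or above the $2,500 minimum.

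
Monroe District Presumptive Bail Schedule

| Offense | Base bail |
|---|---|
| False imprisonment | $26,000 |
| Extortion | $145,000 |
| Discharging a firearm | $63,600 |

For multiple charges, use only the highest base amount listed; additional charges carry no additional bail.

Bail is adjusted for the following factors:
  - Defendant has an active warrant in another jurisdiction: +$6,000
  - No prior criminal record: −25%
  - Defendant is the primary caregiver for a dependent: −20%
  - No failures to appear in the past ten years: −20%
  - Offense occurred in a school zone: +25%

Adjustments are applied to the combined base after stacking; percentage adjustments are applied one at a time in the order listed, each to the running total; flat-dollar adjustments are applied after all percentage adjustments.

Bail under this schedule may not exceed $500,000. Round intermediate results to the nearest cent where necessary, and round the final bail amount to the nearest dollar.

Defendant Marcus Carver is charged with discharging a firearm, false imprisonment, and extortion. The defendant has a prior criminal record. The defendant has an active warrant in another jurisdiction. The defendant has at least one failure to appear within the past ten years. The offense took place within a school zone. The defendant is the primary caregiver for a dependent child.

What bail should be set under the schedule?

Base amounts from the schedule: discharging a firearm $63,600; false imprisonment $26,000; extortion $145,000.
Stacking rule: use the highest base only. Highest is extortion at $145,000. Combined base = $145,000.
Defendant is the primary caregiver for a dependent (−20%): $145,000 × 0.8 = $116,000.
Offense occurred in a school zone (+25%): $116,000 × 1.25 = $145,000.
Defendant has an active warrant in another jurisdiction (+$6,000 flat): $145,000 + $6,000 = $151,000.
$151,000 is within the $500,000 maximum.

$151,000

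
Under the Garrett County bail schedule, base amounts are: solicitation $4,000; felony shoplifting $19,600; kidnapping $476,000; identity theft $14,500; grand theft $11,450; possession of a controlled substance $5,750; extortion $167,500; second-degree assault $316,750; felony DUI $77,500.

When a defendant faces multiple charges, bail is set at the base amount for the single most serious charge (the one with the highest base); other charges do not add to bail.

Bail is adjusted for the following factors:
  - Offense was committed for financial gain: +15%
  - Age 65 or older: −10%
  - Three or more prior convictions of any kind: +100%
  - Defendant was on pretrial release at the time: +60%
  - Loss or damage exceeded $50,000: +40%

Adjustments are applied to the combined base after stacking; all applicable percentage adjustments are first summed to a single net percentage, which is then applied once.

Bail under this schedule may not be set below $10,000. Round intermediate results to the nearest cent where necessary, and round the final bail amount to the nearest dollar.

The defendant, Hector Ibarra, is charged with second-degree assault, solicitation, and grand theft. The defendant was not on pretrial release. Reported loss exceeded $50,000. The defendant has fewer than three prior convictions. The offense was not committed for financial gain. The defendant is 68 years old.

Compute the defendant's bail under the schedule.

$411,775

Base amounts from the schedule: second-degree assault $316,750; solicitation $4,000; grand theft $11,450.
Stacking rule: use the highest base only. Highest is second-degree assault at $316,750. Combined base = $316,750.
Net percentage adjustment: −10% +40% = +30%. $316,750 × 1.3 = $411,775.
$411,775 is at or above the $10,000 minimum.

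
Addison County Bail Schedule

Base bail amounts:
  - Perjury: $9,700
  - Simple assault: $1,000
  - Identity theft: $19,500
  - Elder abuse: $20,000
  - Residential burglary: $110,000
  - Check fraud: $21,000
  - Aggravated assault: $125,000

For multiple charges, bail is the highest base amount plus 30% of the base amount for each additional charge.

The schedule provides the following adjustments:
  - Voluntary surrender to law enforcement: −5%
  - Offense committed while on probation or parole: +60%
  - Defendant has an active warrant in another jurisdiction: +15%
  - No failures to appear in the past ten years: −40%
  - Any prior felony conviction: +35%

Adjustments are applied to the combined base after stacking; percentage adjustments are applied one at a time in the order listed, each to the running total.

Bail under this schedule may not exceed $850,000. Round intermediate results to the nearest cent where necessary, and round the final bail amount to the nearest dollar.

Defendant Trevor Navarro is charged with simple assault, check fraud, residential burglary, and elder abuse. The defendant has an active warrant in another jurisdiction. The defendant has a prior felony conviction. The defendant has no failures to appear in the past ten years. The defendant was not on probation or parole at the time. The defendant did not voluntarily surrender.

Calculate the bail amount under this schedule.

$114,202

Base amounts from the schedule: simple assault $1,000; check fraud $21,000; residential burglary $110,000; elder abuse $20,000.
Stacking rule: highest base plus 30% of each additional charge. Highest is residential burglary at $110,000. Additional: $1,000 × 30% = $300; $21,000 × 30% = $6,300; $20,000 × 30% = $6,000. Combined base = $110,000 + $12,600 = $122,600.
Defendant has an active warrant in another jurisdiction (+15%): $122,600 × 1.15 = $140,990.
No failures to appear in the past ten years (−40%): $140,990 × 0.6 = $84,594.
Any prior felony conviction (+35%): $84,594 × 1.35 = $114,201.90.
$114,201.90 is within the $850,000 maximum.
Rounded to the nearest dollar: $114,202.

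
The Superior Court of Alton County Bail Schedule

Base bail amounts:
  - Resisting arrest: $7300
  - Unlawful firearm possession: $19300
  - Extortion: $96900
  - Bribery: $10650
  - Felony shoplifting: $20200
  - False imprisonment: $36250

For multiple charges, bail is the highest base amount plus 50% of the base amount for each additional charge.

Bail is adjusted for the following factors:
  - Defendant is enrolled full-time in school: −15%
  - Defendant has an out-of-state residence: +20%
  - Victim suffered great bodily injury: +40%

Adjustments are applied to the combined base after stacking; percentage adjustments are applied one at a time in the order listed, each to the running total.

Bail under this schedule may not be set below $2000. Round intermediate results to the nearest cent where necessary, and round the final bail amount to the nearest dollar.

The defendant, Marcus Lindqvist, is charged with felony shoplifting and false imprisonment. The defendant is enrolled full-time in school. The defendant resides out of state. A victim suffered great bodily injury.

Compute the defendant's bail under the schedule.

$66188

Base amounts from the schedule: felony shoplifting $20200; false imprisonment $36250.
Stacking rule: highest base plus 50% of each additional charge. Highest is false imprisonment at $36250. Additional: $20200 × 50% = $10100. Combined base = $36250 + $10100 = $46350.
Defendant is enrolled full-time in school (−15%): $46350 × 0.85 = $39397.50.
Defendant has an out-of-state residence (+20%): $39397.50 × 1.2 = $47277.
Victim suffered great bodily injury (+40%): $47277 × 1.4 = $66187.80.
$66187.80 is at or above the $2000 minimum.
Rounded to the nearest dollar: $66188.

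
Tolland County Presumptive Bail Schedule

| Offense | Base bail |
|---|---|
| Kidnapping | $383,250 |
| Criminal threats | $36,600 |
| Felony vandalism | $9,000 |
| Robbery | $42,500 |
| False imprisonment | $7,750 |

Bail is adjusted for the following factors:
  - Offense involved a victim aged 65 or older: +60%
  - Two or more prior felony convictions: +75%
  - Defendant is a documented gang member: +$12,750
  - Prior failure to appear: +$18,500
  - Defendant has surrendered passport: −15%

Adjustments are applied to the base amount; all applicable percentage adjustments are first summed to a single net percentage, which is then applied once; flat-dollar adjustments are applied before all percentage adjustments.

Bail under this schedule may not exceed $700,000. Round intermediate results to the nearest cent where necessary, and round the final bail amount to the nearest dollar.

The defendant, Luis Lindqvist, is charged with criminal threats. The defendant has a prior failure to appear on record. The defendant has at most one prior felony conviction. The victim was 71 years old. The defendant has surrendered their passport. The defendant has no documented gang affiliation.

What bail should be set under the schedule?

Base amounts from the schedule: criminal threats $36,600.
Single charge. Combined base = $36,600.
Prior failure to appear (+$18,500 flat): $36,600 + $18,500 = $55,100.
Net percentage adjustment: +60% −15% = +45%. $55,100 × 1.45 = $79,895.
$79,895 is within the $700,000 maximum.

$79,895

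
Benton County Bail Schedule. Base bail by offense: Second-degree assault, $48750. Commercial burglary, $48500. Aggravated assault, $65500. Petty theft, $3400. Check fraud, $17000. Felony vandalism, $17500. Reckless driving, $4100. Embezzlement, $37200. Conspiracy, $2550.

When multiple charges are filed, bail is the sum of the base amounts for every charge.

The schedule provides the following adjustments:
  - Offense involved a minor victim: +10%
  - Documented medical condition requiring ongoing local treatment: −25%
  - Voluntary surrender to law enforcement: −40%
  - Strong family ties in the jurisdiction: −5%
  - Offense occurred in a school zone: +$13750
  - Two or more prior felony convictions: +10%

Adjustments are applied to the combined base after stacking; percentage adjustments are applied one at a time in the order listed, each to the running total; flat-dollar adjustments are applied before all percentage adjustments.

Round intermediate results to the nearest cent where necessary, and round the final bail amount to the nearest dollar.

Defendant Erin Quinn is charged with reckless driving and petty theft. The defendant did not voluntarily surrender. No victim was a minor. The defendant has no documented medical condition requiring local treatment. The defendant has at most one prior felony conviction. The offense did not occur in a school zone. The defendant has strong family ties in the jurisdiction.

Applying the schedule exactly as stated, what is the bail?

$7125

Base amounts from the schedule: reckless driving $4100; petty theft $3400.
Stacking rule: sum of all bases. $4100 + $3400 = $7500.
Strong family ties in the jurisdiction (−5%): $7500 × 0.95 = $7125.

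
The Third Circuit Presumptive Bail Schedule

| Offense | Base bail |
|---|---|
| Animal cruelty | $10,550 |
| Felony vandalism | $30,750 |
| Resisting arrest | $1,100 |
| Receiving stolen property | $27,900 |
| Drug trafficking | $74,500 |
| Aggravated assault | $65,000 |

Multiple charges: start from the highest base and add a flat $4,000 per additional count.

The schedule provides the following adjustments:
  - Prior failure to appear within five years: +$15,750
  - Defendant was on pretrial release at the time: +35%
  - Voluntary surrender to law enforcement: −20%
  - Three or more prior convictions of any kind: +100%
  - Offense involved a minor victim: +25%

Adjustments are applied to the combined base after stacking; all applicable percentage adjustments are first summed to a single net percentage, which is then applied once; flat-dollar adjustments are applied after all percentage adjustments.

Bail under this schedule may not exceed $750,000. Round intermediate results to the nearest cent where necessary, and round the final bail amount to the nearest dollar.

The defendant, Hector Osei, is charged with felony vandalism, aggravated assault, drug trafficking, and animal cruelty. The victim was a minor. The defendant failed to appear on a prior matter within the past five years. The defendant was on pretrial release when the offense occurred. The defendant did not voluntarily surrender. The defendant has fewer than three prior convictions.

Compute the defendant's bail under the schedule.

$154,150

Base amounts from the schedule: felony vandalism $30,750; aggravated assault $65,000; drug trafficking $74,500; animal cruelty $10,550.
Stacking rule: highest base plus $4,000 per additional charge. Highest is drug trafficking at $74,500; 3 additional charges → +$12,000. Combined base = $86,500.
Net percentage adjustment: +35% +25% = +60%. $86,500 × 1.6 = $138,400.
Prior failure to appear within five years (+$15,750 flat): $138,400 + $15,750 = $154,150.
$154,150 is within the $750,000 maximum.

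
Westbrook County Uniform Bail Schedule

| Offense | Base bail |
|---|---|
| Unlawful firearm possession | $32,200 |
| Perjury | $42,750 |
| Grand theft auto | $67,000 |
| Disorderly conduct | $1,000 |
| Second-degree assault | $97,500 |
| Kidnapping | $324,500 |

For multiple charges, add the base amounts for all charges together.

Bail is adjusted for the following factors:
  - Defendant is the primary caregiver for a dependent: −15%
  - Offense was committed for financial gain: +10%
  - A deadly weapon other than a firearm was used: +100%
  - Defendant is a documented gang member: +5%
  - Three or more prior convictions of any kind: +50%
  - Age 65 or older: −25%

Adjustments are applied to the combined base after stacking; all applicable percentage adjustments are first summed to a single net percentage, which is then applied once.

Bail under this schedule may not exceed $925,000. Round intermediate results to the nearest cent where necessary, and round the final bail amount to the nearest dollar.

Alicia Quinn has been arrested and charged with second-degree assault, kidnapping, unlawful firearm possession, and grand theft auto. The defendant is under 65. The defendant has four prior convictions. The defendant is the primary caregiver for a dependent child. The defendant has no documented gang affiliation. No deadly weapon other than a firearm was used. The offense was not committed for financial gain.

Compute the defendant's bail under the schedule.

$703,620

Base amounts from the schedule: second-degree assault $97,500; kidnapping $324,500; unlawful firearm possession $32,200; grand theft auto $67,000.
Stacking rule: sum of all bases. $97,500 + $324,500 + $32,200 + $67,000 = $521,200.
Net percentage adjustment: −15% +50% = +35%. $521,200 × 1.35 = $703,620.
$703,620 is within the $925,000 maximum.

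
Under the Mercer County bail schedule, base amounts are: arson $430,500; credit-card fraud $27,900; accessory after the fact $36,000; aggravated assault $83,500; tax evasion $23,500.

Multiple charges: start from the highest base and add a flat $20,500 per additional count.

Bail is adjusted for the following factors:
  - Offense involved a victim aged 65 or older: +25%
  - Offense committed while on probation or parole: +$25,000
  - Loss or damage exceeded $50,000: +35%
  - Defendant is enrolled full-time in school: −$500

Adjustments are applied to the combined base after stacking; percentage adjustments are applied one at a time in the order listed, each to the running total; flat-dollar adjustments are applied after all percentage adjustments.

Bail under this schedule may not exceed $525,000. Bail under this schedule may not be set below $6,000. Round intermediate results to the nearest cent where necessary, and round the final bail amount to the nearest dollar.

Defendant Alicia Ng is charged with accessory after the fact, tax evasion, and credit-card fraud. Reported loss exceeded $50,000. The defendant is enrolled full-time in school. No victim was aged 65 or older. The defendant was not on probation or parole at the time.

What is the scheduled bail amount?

Base amounts from the schedule: accessory after the fact $36,000; tax evasion $23,500; credit-card fraud $27,900.
Stacking rule: highest base plus $20,500 per additional charge. Highest is accessory after the fact at $36,000; 2 additional charges → +$41,000. Combined base = $77,000.
Loss or damage exceeded $50,000 (+35%): $77,000 × 1.35 = $103,950.
Defendant is enrolled full-time in school (−$500 flat): $103,950 − $500 = $103,450.
$103,450 is within the $525,000 maximum.
$103,450 is at or above the $6,000 minimum.

$103,450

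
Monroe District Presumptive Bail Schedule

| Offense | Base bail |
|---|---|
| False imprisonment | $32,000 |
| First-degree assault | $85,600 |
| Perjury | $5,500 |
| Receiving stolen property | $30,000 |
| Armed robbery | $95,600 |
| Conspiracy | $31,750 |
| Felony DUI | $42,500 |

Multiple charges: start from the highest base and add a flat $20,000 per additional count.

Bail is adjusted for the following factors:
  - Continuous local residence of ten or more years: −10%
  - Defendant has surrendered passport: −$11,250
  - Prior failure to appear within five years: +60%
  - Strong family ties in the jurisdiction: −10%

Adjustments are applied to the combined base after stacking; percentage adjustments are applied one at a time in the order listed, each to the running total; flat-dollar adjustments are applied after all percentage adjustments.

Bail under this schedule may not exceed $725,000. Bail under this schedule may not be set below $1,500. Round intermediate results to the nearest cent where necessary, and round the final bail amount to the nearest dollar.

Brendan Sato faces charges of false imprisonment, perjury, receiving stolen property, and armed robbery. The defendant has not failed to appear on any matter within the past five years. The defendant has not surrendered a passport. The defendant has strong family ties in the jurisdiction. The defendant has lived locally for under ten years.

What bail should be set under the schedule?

Base amounts from the schedule: false imprisonment $32,000; perjury $5,500; receiving stolen property $30,000; armed robbery $95,600.
Stacking rule: highest base plus $20,000 per additional charge. Highest is armed robbery at $95,600; 3 additional charges → +$60,000. Combined base = $155,600.
Strong family ties in the jurisdiction (−10%): $155,600 × 0.9 = $140,040.
$140,040 is within the $725,000 maximum.
$140,040 is at or above the $1,500 minimum.

$140,040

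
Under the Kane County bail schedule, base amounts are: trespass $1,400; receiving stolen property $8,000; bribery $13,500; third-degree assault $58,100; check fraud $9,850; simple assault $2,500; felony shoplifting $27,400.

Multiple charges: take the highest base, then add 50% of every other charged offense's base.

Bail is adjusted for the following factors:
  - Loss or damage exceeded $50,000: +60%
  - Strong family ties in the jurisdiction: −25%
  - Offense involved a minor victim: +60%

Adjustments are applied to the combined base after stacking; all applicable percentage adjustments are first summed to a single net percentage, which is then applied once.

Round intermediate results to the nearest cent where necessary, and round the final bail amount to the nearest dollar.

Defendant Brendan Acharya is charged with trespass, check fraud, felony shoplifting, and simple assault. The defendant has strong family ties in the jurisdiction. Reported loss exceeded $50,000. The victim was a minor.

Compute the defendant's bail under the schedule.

Base amounts from the schedule: trespass $1,400; check fraud $9,850; felony shoplifting $27,400; simple assault $2,500.
Stacking rule: highest base plus 50% of each additional charge. Highest is felony shoplifting at $27,400. Additional: $1,400 × 50% = $700; $9,850 × 50% = $4,925; $2,500 × 50% = $1,250. Combined base = $27,400 + $6,875 = $34,275.
Net percentage adjustment: +60% −25% +60% = +95%. $34,275 × 1.95 = $66,836.25.
Rounded to the nearest dollar: $66,836.

$66,836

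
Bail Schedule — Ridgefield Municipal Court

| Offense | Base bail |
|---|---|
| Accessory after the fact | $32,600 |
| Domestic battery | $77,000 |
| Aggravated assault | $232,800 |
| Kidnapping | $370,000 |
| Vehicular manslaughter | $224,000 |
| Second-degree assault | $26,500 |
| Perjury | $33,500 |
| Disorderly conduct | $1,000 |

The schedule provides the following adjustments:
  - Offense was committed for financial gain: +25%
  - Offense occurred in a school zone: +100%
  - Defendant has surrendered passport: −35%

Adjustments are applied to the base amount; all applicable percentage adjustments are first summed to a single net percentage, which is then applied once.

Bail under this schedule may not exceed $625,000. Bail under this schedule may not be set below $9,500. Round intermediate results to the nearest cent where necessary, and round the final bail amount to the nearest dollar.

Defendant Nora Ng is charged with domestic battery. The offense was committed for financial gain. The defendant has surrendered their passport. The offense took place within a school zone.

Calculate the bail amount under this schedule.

$146,300

Base amounts from the schedule: domestic battery $77,000.
Single charge. Combined base = $77,000.
Net percentage adjustment: +25% +100% −35% = +90%. $77,000 × 1.9 = $146,300.
$146,300 is within the $625,000 maximum.
$146,300 is at or above the $9,500 minimum.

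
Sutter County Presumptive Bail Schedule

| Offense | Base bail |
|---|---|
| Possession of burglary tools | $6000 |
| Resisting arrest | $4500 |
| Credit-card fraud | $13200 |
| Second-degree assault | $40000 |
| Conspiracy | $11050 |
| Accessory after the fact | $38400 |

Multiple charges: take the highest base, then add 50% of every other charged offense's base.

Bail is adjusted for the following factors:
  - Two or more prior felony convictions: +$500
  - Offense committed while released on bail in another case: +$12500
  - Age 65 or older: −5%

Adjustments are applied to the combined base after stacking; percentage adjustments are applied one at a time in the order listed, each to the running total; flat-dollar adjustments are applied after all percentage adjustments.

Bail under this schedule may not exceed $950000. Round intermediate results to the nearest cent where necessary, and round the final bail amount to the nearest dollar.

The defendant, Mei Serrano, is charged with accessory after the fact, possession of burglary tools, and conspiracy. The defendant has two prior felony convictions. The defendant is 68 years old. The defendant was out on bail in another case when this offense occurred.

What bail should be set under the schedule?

Base amounts from the schedule: accessory after the fact $38400; possession of burglary tools $6000; conspiracy $11050.
Stacking rule: highest base plus 50% of each additional charge. Highest is accessory after the fact at $38400. Additional: $6000 × 50% = $3000; $11050 × 50% = $5525. Combined base = $38400 + $8525 = $46925.
Age 65 or older (−5%): $46925 × 0.95 = $44578.75.
Two or more prior felony convictions (+$500 flat): $44578.75 + $500 = $45078.75.
Offense committed while released on bail in another case (+$12500 flat): $45078.75 + $12500 = $57578.75.
$57578.75 is within the $950000 maximum.
Rounded to the nearest dollar: $57579.

$57579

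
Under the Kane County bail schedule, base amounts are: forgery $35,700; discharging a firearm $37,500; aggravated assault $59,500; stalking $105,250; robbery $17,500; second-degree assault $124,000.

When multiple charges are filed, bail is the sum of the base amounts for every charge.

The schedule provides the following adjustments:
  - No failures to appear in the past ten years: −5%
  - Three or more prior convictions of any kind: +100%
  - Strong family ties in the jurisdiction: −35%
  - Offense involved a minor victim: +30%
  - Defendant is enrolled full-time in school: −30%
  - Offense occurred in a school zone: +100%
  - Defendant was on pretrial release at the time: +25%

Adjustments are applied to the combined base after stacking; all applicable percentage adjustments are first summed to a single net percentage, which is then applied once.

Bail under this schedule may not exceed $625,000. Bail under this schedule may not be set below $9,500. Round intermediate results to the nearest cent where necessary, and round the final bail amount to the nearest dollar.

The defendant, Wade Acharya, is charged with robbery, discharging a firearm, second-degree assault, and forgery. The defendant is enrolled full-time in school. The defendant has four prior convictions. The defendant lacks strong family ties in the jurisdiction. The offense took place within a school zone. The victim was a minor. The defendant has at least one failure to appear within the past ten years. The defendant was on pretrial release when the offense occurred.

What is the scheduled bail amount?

Base amounts from the schedule: robbery $17,500; discharging a firearm $37,500; second-degree assault $124,000; forgery $35,700.
Stacking rule: sum of all bases. $17,500 + $37,500 + $124,000 + $35,700 = $214,700.
Net percentage adjustment: +100% +30% −30% +100% +25% = +225%. $214,700 × 3.25 = $697,775.
Result $697,775 exceeds the maximum of $625,000; bail is capped at $625,000.
$625,000 is at or above the $9,500 minimum.

$625,000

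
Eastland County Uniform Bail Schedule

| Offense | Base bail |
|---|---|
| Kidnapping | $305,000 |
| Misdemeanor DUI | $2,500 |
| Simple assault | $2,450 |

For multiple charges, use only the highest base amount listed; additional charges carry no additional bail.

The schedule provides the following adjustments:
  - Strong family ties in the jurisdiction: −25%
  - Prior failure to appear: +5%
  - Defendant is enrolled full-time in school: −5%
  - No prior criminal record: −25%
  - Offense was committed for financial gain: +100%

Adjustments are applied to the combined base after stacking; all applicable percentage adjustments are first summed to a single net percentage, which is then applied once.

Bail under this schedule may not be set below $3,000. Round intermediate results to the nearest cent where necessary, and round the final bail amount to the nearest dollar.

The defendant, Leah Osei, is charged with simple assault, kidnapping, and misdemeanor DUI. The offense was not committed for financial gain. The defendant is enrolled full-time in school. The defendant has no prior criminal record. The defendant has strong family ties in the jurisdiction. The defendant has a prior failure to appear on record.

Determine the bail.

Base amounts from the schedule: simple assault $2,450; kidnapping $305,000; misdemeanor DUI $2,500.
Stacking rule: use the highest base only. Highest is kidnapping at $305,000. Combined base = $305,000.
Net percentage adjustment: −25% +5% −5% −25% = −50%. $305,000 × 0.5 = $152,500.
$152,500 is at or above the $3,000 minimum.

$152,500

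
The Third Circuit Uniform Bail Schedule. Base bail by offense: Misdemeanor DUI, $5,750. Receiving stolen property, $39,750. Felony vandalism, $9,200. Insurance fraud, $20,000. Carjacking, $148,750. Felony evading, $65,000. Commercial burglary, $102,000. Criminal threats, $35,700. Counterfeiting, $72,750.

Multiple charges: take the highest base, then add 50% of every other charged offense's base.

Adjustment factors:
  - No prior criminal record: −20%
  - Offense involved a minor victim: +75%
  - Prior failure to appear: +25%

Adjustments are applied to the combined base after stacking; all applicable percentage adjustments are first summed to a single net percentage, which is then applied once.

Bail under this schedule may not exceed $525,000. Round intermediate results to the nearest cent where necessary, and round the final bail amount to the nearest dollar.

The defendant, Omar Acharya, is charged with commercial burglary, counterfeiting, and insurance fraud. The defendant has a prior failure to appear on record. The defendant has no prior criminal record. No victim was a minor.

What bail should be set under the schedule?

Base amounts from the schedule: commercial burglary $102,000; counterfeiting $72,750; insurance fraud $20,000.
Stacking rule: highest base plus 50% of each additional charge. Highest is commercial burglary at $102,000. Additional: $72,750 × 50% = $36,375; $20,000 × 50% = $10,000. Combined base = $102,000 + $46,375 = $148,375.
Net percentage adjustment: −20% +25% = +5%. $148,375 × 1.05 = $155,793.75.
$155,793.75 is within the $525,000 maximum.
Rounded to the nearest dollar: $155,794.

$155,794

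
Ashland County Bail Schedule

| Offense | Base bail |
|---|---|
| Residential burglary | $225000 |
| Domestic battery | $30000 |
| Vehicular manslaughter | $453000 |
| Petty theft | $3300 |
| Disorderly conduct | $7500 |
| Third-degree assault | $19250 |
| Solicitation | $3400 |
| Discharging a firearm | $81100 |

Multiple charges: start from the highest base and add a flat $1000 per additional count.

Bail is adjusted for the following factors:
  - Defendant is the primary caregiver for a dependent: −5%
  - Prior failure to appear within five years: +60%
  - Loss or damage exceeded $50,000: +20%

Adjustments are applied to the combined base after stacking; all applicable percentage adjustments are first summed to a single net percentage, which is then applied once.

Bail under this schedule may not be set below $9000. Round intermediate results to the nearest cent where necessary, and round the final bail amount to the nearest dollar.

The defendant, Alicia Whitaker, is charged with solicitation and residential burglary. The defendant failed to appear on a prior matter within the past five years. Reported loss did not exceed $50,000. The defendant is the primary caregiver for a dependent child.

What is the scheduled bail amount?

$350300

Base amounts from the schedule: solicitation $3400; residential burglary $225000.
Stacking rule: highest base plus $1000 per additional charge. Highest is residential burglary at $225000; 1 additional charge → +$1000. Combined base = $226000.
Net percentage adjustment: −5% +60% = +55%. $226000 × 1.55 = $350300.
$350300 is at or above the $9000 minimum.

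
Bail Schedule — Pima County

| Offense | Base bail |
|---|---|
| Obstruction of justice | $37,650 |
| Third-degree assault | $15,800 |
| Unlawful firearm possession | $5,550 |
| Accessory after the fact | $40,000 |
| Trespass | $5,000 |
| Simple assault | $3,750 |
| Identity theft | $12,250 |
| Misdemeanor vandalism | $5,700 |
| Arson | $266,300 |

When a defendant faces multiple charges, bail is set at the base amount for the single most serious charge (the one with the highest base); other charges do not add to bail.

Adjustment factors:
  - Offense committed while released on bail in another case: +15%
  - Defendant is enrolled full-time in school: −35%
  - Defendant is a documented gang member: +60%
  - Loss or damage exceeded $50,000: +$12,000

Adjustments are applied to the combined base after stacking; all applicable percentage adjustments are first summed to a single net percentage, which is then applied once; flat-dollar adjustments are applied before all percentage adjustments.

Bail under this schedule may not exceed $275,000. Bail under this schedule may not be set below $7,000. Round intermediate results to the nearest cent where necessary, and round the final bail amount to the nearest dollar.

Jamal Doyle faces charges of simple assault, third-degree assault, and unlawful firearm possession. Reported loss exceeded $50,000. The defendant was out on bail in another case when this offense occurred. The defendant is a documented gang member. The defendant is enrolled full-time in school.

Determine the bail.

$38,920

Base amounts from the schedule: simple assault $3,750; third-degree assault $15,800; unlawful firearm possession $5,550.
Stacking rule: use the highest base only. Highest is third-degree assault at $15,800. Combined base = $15,800.
Loss or damage exceeded $50,000 (+$12,000 flat): $15,800 + $12,000 = $27,800.
Net percentage adjustment: +15% −35% +60% = +40%. $27,800 × 1.4 = $38,920.
$38,920 is within the $275,000 maximum.
$38,920 is at or above the $7,000 minimum.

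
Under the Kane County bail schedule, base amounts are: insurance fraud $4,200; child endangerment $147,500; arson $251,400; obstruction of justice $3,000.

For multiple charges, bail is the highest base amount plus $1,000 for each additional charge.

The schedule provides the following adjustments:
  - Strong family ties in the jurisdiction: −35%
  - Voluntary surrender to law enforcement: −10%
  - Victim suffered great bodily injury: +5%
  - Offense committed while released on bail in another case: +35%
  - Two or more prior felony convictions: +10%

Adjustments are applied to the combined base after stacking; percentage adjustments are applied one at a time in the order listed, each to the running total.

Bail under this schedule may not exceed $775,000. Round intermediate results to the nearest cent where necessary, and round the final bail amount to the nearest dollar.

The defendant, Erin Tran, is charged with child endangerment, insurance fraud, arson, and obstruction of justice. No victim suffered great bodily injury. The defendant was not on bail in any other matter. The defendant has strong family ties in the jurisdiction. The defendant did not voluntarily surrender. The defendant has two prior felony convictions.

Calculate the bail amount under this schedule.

Base amounts from the schedule: child endangerment $147,500; insurance fraud $4,200; arson $251,400; obstruction of justice $3,000.
Stacking rule: highest base plus $1,000 per additional charge. Highest is arson at $251,400; 3 additional charges → +$3,000. Combined base = $254,400.
Strong family ties in the jurisdiction (−35%): $254,400 × 0.65 = $165,360.
Two or more prior felony convictions (+10%): $165,360 × 1.1 = $181,896.
$181,896 is within the $775,000 maximum.

$181,896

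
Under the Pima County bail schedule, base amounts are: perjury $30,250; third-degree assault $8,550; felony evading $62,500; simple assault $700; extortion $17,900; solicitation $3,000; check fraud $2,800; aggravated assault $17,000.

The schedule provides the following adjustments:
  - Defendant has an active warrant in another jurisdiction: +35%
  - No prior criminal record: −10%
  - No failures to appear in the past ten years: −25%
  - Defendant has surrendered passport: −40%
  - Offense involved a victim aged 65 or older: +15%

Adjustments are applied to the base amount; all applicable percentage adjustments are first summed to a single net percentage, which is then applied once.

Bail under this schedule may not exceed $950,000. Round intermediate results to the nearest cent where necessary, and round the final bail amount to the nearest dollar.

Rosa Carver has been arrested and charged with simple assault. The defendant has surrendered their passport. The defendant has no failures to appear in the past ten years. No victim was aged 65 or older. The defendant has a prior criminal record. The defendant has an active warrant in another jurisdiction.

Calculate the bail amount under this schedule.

$490

Base amounts from the schedule: simple assault $700.
Single charge. Combined base = $700.
Net percentage adjustment: +35% −25% −40% = −30%. $700 × 0.7 = $490.
$490 is within the $950,000 maximum.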